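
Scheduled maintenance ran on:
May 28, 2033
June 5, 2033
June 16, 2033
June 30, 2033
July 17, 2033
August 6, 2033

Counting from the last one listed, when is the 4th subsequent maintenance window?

Intervals are 8, 11, 14, 17, 20 days — an arithmetic progression with common difference 3.
Next gap: 23 days. August 6, 2033 + 23 days = August 29, 2033.
Next gap: 26 days. August 29, 2033 + 26 days = September 24, 2033.
Next gap: 29 days. September 24, 2033 + 29 days = October 23, 2033.
Next gap: 32 days. October 23, 2033 + 32 days = November 24, 2033.

November 24, 2033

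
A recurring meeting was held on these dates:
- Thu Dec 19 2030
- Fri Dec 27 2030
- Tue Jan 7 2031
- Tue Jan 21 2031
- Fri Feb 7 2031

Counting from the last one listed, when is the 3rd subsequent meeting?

Intervals are 8, 11, 14, 17 days — an arithmetic progression with common difference 3.
Next gap: 20 days. Fri Feb 7 2031 + 20 days = Thu Feb 27 2031.
Next gap: 23 days. Thu Feb 27 2031 + 23 days = Sat Mar 22 2031.
Next gap: 26 days. Sat Mar 22 2031 + 26 days = Thu Apr 17 2031.

Thu Apr 17 2031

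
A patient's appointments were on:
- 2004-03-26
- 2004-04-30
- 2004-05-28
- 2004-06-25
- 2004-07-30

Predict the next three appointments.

2004-08-27, 2004-09-24, 2004-10-29

These are Fridays with 35, 28, 28, 35-day gaps.
Each is the final Friday of its month — 2004-04-30 is past the 28th, so '4th Friday' doesn't fit.
August 2004 ends with Friday 2004-08-27.
Last Friday of September 2004: 2004-09-24.
Last Friday of October 2004: 2004-10-29.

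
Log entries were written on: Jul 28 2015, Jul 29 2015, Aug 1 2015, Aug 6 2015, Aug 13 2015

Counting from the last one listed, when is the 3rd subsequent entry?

The spacing grows by 2 each time: 1, 3, 5, 7 days.
Next gap: 9 days. Aug 13 2015 + 9 days = Aug 22 2015.
Next gap: 11 days. Aug 22 2015 + 11 days = Sep 2 2015.
Next gap: 13 days. Sep 2 2015 + 13 days = Sep 15 2015.

Sep 15 2015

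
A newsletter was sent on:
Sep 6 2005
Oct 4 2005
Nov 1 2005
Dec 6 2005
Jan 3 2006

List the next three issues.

Feb 7 2006, Mar 7 2006, Apr 4 2006

Gaps: 28, 28, 35, 28 days — a mix of 28 and 35. Every date is a Tuesday.
Each is the 1st Tuesday of its month.
1st Tuesday of February 2006: Feb 7 2006.
1st Tuesday of March 2006: Mar 7 2006.
April 2006 — 1st Tuesday is Apr 4 2006.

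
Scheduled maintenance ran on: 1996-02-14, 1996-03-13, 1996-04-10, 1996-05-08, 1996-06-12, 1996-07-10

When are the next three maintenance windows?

Gaps: 28, 28, 28, 35, 28 days — a mix of 28 and 35. Every date is a Wednesday.
Each is the 2nd Wednesday of its month.
2nd Wednesday of August 1996: 1996-08-14.
2nd Wednesday of September 1996: 1996-09-11.
2nd Wednesday of October 1996: 1996-10-09.

1996-08-14, 1996-09-11, 1996-10-09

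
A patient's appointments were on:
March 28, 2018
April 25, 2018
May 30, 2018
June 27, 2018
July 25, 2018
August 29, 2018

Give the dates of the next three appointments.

September 26, 2018; October 31, 2018; November 28, 2018

Every date is a Wednesday; gaps 28, 35, 28, 28, 35 days.
Each is the last Wednesday of its month (at least one falls on the 29th or later, ruling out '4th Wednesday').
Last Wednesday of September 2018: September 26, 2018.
October 2018 ends with Wednesday October 31, 2018.
Last Wednesday of November 2018: November 28, 2018.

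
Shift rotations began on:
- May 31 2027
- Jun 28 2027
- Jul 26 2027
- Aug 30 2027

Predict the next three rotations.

Sep 27 2027, Oct 25 2027, Nov 29 2027

These are Mondays with 28, 28, 35-day gaps.
Each is the final Monday of its month — May 31 2027 is past the 28th, so '4th Monday' doesn't fit.
Last Monday of September 2027: Sep 27 2027.
Last Monday of October 2027: Oct 25 2027.
Last Monday of November 2027: Nov 29 2027.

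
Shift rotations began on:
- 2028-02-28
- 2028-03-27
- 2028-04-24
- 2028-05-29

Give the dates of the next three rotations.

These are Mondays with 28, 28, 35-day gaps.
Each is the final Monday of its month — 2028-05-29 is past the 28th, so '4th Monday' doesn't fit.
June 2028 ends with Monday 2028-06-26.
July 2028 ends with Monday 2028-07-31.
Last Monday of August 2028: 2028-08-28.

2028-06-26, 2028-07-31, 2028-08-28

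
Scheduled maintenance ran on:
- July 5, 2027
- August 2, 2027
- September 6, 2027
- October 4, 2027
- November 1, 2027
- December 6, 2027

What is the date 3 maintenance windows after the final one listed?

These are Mondays at 28- or 35-day spacing (28, 35, 28, 28, 35).
The pattern: 1st Monday of the month.
January 2028 — 1st Monday is January 3, 2028.
1st Monday of February 2028: February 7, 2028.
1st Monday of March 2028: March 6, 2028.

March 6, 2028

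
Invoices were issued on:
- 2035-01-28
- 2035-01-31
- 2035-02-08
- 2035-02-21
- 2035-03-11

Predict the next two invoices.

2035-04-03, 2035-05-01

The spacing grows by 5 each time: 3, 8, 13, 18 days.
Next gap: 23 days. 2035-03-11 + 23 days = 2035-04-03.
Next gap: 28 days. 2035-04-03 + 28 days = 2035-05-01.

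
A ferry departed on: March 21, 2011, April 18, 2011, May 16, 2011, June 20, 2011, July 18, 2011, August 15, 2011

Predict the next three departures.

All dates are Mondays, 28, 28, 35, 28, 28 days apart.
Specifically, the 3rd Monday of each month.
September 2011 — 3rd Monday is September 19, 2011.
October 2011 — 3rd Monday is October 17, 2011.
3rd Monday of November 2011: November 21, 2011.

September 19, 2011; October 17, 2011; November 21, 2011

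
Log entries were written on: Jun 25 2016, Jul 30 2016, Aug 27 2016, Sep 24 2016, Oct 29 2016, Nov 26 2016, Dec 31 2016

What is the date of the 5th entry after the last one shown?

All Saturdays; the gaps (35, 28, 28, 35, 28, 35) vary with month length.
This is the last Saturday of each month.
Last Saturday of January 2017: Jan 28 2017.
February 2017 ends with Saturday Feb 25 2017.
Last Saturday of March 2017: Mar 25 2017.
Last Saturday of April 2017: Apr 29 2017.
May 2017 ends with Saturday May 27 2017.

May 27 2017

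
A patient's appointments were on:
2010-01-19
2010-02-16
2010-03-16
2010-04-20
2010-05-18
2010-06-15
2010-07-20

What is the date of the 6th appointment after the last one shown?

Gaps: 28, 28, 35, 28, 28, 35 days — a mix of 28 and 35. Every date is a Tuesday.
Each is the 3rd Tuesday of its month.
3rd Tuesday of August 2010: 2010-08-17.
3rd Tuesday of September 2010: 2010-09-21.
October 2010 — 3rd Tuesday is 2010-10-19.
November 2010 — 3rd Tuesday is 2010-11-16.
December 2010 — 3rd Tuesday is 2010-12-21.
January 2011 — 3rd Tuesday is 2011-01-18.

2011-01-18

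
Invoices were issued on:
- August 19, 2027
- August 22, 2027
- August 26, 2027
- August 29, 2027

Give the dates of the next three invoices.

The gap pattern 3, 4, 3 repeats every 2 events.
These are the Thursdays and Sundays of each week.
Next Thursday: September 2, 2027.
The following Sunday is September 5, 2027.
The following Thursday is September 9, 2027.

September 2, 2027; September 5, 2027; September 9, 2027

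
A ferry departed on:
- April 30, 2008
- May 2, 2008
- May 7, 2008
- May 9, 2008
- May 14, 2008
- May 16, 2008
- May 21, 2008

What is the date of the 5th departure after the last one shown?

June 6, 2008

Every event lands on a Wednesday or Friday (gaps cycle 2, 5, 2, 5, 2, 5).
So the schedule is: every Wednesday and Friday.
Next Friday: May 23, 2008.
Next Wednesday: May 28, 2008.
The following Friday is May 30, 2008.
The following Wednesday is June 4, 2008.
Next Friday: June 6, 2008.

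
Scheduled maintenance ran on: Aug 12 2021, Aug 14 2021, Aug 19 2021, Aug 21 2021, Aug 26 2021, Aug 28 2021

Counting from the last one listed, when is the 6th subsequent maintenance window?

Sep 18 2021

The gap pattern 2, 5, 2, 5, 2 repeats every 2 events.
These are the Thursdays and Saturdays of each week.
The following Thursday is Sep 2 2021.
The following Saturday is Sep 4 2021.
Next Thursday: Sep 9 2021.
The following Saturday is Sep 11 2021.
The following Thursday is Sep 16 2021.
The following Saturday is Sep 18 2021.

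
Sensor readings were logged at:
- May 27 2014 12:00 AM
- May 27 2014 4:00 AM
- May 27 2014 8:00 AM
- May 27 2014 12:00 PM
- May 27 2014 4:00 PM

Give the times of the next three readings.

The interval is a steady 4 hours (4, 4, 4, 4).
May 27 2014 4:00 PM + 4 h = May 27 2014 8:00 PM.
May 27 2014 8:00 PM + 4 h = May 28 2014 12:00 AM.
May 28 2014 12:00 AM + 4 h = May 28 2014 4:00 AM.

May 27 2014 8:00 PM, May 28 2014 12:00 AM, May 28 2014 4:00 AM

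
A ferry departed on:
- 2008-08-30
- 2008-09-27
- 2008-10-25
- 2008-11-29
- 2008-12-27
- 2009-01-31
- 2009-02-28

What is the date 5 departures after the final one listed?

Every date is a Saturday; gaps 28, 28, 35, 28, 35, 28 days.
Each is the last Saturday of its month (at least one falls on the 29th or later, ruling out '4th Saturday').
March 2009 ends with Saturday 2009-03-28.
Last Saturday of April 2009: 2009-04-25.
May 2009 ends with Saturday 2009-05-30.
Last Saturday of June 2009: 2009-06-27.
July 2009 ends with Saturday 2009-07-25.

2009-07-25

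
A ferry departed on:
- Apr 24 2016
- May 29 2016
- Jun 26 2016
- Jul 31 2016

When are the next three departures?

Aug 28 2016, Sep 25 2016, Oct 30 2016

All Sundays; the gaps (35, 28, 35) vary with month length.
This is the last Sunday of each month.
August 2016 ends with Sunday Aug 28 2016.
September 2016 ends with Sunday Sep 25 2016.
October 2016 ends with Sunday Oct 30 2016.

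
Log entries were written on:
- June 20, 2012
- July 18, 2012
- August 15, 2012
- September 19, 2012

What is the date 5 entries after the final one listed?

Gaps: 28, 28, 35 days — a mix of 28 and 35. Every date is a Wednesday.
Each is the 3rd Wednesday of its month.
3rd Wednesday of October 2012: October 17, 2012.
November 2012 — 3rd Wednesday is November 21, 2012.
3rd Wednesday of December 2012: December 19, 2012.
3rd Wednesday of January 2013: January 16, 2013.
February 2013 — 3rd Wednesday is February 20, 2013.

February 20, 2013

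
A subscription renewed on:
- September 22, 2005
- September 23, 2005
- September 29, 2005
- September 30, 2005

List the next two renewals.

Every event lands on a Thursday or Friday (gaps cycle 1, 6, 1).
So the schedule is: every Thursday and Friday.
The following Thursday is October 6, 2005.
The following Friday is October 7, 2005.

October 6, 2005; October 7, 2005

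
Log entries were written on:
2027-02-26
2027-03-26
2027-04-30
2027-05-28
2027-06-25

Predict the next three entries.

Every date is a Friday; gaps 28, 35, 28, 28 days.
Each is the last Friday of its month (at least one falls on the 29th or later, ruling out '4th Friday').
July 2027 ends with Friday 2027-07-30.
August 2027 ends with Friday 2027-08-27.
Last Friday of September 2027: 2027-09-24.

2027-07-30, 2027-08-27, 2027-09-24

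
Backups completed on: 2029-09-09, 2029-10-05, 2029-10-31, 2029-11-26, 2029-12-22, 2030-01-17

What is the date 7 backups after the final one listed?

2030-07-18

Every event comes 26 days after the last (26, 26, 26, 26, 26).
2030-01-17 + 26 days = 2030-02-12.
2030-02-12 + 26 days = 2030-03-10.
2030-03-10 + 26 days = 2030-04-05.
2030-04-05 + 26 days = 2030-05-01.
2030-05-01 + 26 days = 2030-05-27.
2030-05-27 + 26 days = 2030-06-22.
2030-06-22 + 26 days = 2030-07-18.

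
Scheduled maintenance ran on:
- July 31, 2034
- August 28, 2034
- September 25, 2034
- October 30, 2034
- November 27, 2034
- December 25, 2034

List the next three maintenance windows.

All Mondays; the gaps (28, 28, 35, 28, 28) vary with month length.
This is the last Monday of each month.
January 2035 ends with Monday January 29, 2035.
Last Monday of February 2035: February 26, 2035.
March 2035 ends with Monday March 26, 2035.

January 29, 2035; February 26, 2035; March 26, 2035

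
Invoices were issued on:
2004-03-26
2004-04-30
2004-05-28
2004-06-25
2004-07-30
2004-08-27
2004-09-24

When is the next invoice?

2004-10-29

Every date is a Friday; gaps 35, 28, 28, 35, 28, 28 days.
Each is the last Friday of its month (at least one falls on the 29th or later, ruling out '4th Friday').
Last Friday of October 2004: 2004-10-29.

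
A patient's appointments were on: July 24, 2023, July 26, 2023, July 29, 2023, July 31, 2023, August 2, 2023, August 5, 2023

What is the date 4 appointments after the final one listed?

Gaps: 2, 3, 2, 2, 3 days — not constant, but cyclic with period 3.
The events fall on every Monday, Wednesday and Saturday.
Next Monday: August 7, 2023.
Next Wednesday: August 9, 2023.
Next Saturday: August 12, 2023.
Next Monday: August 14, 2023.

August 14, 2023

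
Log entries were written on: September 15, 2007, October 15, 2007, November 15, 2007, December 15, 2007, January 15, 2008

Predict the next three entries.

Gaps: 30, 31, 30, 31 days — not constant. Every event is on the 15th of the month.
Pattern: the 15th of each month.
February 2008: February 15, 2008.
Next: March 2008 → March 15, 2008.
April 2008: April 15, 2008.

February 15, 2008; March 15, 2008; April 15, 2008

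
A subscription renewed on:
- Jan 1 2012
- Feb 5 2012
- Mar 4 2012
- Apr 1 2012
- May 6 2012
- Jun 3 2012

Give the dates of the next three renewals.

Jul 1 2012, Aug 5 2012, Sep 2 2012

Gaps: 35, 28, 28, 35, 28 days — a mix of 28 and 35. Every date is a Sunday.
Each is the 1st Sunday of its month.
July 2012 — 1st Sunday is Jul 1 2012.
August 2012 — 1st Sunday is Aug 5 2012.
September 2012 — 1st Sunday is Sep 2 2012.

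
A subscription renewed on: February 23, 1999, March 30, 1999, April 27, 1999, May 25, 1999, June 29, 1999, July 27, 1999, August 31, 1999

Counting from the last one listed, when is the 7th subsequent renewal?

Every date is a Tuesday; gaps 35, 28, 28, 35, 28, 35 days.
Each is the last Tuesday of its month (at least one falls on the 29th or later, ruling out '4th Tuesday').
September 1999 ends with Tuesday September 28, 1999.
October 1999 ends with Tuesday October 26, 1999.
Last Tuesday of November 1999: November 30, 1999.
December 1999 ends with Tuesday December 28, 1999.
January 2000 ends with Tuesday January 25, 2000.
February 2000 ends with Tuesday February 29, 2000.
March 2000 ends with Tuesday March 28, 2000.

March 28, 2000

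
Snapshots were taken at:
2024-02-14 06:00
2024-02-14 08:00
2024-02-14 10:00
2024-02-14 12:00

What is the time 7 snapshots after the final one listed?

The interval is a steady 2 hours (2, 2, 2).
2024-02-14 12:00 + 2 h = 2024-02-14 14:00.
2024-02-14 14:00 + 2 h = 2024-02-14 16:00.
2024-02-14 16:00 + 2 h = 2024-02-14 18:00.
2024-02-14 18:00 + 2 h = 2024-02-14 20:00.
2024-02-14 20:00 + 2 h = 2024-02-14 22:00.
2024-02-14 22:00 + 2 h = 2024-02-15 00:00.
2024-02-15 00:00 + 2 h = 2024-02-15 02:00.

2024-02-15 02:00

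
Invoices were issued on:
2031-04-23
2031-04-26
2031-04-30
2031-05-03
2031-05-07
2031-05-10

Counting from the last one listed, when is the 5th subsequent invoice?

Every event lands on a Wednesday or Saturday (gaps cycle 3, 4, 3, 4, 3).
So the schedule is: every Wednesday and Saturday.
The following Wednesday is 2031-05-14.
The following Saturday is 2031-05-17.
Next Wednesday: 2031-05-21.
The following Saturday is 2031-05-24.
The following Wednesday is 2031-05-28.

2031-05-28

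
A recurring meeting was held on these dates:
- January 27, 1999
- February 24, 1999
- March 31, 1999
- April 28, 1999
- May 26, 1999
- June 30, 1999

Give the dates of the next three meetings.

July 28, 1999; August 25, 1999; September 29, 1999

All Wednesdays; the gaps (28, 35, 28, 28, 35) vary with month length.
This is the last Wednesday of each month.
July 1999 ends with Wednesday July 28, 1999.
Last Wednesday of August 1999: August 25, 1999.
September 1999 ends with Wednesday September 29, 1999.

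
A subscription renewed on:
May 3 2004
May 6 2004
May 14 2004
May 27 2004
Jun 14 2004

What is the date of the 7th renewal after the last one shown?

The spacing grows by 5 each time: 3, 8, 13, 18 days.
Next gap: 23 days. Jun 14 2004 + 23 days = Jul 7 2004.
Next gap: 28 days. Jul 7 2004 + 28 days = Aug 4 2004.
Next gap: 33 days. Aug 4 2004 + 33 days = Sep 6 2004.
Next gap: 38 days. Sep 6 2004 + 38 days = Oct 14 2004.
Next gap: 43 days. Oct 14 2004 + 43 days = Nov 26 2004.
Next gap: 48 days. Nov 26 2004 + 48 days = Jan 13 2005.
Next gap: 53 days. Jan 13 2005 + 53 days = Mar 7 2005.

Mar 7 2005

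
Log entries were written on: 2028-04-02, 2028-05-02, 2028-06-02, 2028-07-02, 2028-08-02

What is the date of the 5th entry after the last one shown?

Each date is the 2nd; the gaps (30, 31, 30, 31) track the month lengths.
The rule is the 2nd of each month.
Next: September 2028 → 2028-09-02.
Next: October 2028 → 2028-10-02.
Next: November 2028 → 2028-11-02.
Next: December 2028 → 2028-12-02.
January 2029: 2029-01-02.

2029-01-02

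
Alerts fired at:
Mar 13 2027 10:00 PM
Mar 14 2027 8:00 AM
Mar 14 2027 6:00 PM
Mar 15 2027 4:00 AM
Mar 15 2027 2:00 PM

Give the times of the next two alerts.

Mar 16 2027 12:00 AM, Mar 16 2027 10:00 AM

Gaps: 10, 10, 10, 10 hours — each event is 10 hours after the previous one.
Mar 15 2027 2:00 PM + 10 h = Mar 16 2027 12:00 AM.
Mar 16 2027 12:00 AM + 10 h = Mar 16 2027 10:00 AM.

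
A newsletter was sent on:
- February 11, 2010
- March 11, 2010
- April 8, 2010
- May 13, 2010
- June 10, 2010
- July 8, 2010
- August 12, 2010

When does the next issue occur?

These are Thursdays at 28- or 35-day spacing (28, 28, 35, 28, 28, 35).
The pattern: 2nd Thursday of the month.
September 2010 — 2nd Thursday is September 9, 2010.

September 9, 2010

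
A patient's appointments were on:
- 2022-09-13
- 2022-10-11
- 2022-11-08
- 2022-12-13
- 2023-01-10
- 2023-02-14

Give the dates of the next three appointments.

2023-03-14, 2023-04-11, 2023-05-09

All dates are Tuesdays, 28, 28, 35, 28, 35 days apart.
Specifically, the 2nd Tuesday of each month.
March 2023 — 2nd Tuesday is 2023-03-14.
April 2023 — 2nd Tuesday is 2023-04-11.
May 2023 — 2nd Tuesday is 2023-05-09.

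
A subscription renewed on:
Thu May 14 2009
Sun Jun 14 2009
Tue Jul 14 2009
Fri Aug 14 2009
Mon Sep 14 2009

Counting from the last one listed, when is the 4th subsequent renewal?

Gaps: 31, 30, 31, 31 days — not constant. Every event is on the 14th of the month.
Pattern: the 14th of each month.
Next: October 2009 → Wed Oct 14 2009.
November 2009: Sat Nov 14 2009.
December 2009: Mon Dec 14 2009.
January 2010: Thu Jan 14 2010.

Thu Jan 14 2010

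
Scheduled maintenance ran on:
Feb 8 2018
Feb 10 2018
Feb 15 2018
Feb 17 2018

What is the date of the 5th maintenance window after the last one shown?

Gaps: 2, 5, 2 days — not constant, but cyclic with period 2.
The events fall on every Thursday and Saturday.
The following Thursday is Feb 22 2018.
Next Saturday: Feb 24 2018.
The following Thursday is Mar 1 2018.
Next Saturday: Mar 3 2018.
Next Thursday: Mar 8 2018.

Mar 8 2018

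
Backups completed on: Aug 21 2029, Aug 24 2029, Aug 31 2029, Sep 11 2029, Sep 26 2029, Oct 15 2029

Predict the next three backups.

Nov 7 2029, Dec 4 2029, Jan 4 2030

The spacing grows by 4 each time: 3, 7, 11, 15, 19 days.
Next gap: 23 days. Oct 15 2029 + 23 days = Nov 7 2029.
Next gap: 27 days. Nov 7 2029 + 27 days = Dec 4 2029.
Next gap: 31 days. Dec 4 2029 + 31 days = Jan 4 2030.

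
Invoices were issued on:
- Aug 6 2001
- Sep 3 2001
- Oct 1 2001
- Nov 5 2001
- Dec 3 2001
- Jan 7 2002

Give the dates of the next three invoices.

Feb 4 2002, Mar 4 2002, Apr 1 2002

These are Mondays at 28- or 35-day spacing (28, 28, 35, 28, 35).
The pattern: 1st Monday of the month.
February 2002 — 1st Monday is Feb 4 2002.
1st Monday of March 2002: Mar 4 2002.
April 2002 — 1st Monday is Apr 1 2002.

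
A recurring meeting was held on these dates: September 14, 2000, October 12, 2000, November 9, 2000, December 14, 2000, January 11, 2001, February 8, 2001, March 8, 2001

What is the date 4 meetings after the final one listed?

All dates are Thursdays, 28, 28, 35, 28, 28, 28 days apart.
Specifically, the 2nd Thursday of each month.
2nd Thursday of April 2001: April 12, 2001.
2nd Thursday of May 2001: May 10, 2001.
2nd Thursday of June 2001: June 14, 2001.
2nd Thursday of July 2001: July 12, 2001.

July 12, 2001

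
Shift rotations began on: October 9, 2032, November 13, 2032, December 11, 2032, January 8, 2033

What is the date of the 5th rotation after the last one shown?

All dates are Saturdays, 35, 28, 28 days apart.
Specifically, the 2nd Saturday of each month.
2nd Saturday of February 2033: February 12, 2033.
March 2033 — 2nd Saturday is March 12, 2033.
April 2033 — 2nd Saturday is April 9, 2033.
2nd Saturday of May 2033: May 14, 2033.
2nd Saturday of June 2033: June 11, 2033.

June 11, 2033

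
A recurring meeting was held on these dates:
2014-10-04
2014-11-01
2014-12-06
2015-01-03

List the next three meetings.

Gaps: 28, 35, 28 days — a mix of 28 and 35. Every date is a Saturday.
Each is the 1st Saturday of its month.
February 2015 — 1st Saturday is 2015-02-07.
1st Saturday of March 2015: 2015-03-07.
1st Saturday of April 2015: 2015-04-04.

2015-02-07, 2015-03-07, 2015-04-04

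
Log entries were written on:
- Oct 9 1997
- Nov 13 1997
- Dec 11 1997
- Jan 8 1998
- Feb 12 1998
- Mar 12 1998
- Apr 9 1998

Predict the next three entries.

May 14 1998, Jun 11 1998, Jul 9 1998

These are Thursdays at 28- or 35-day spacing (35, 28, 28, 35, 28, 28).
The pattern: 2nd Thursday of the month.
May 1998 — 2nd Thursday is May 14 1998.
2nd Thursday of June 1998: Jun 11 1998.
2nd Thursday of July 1998: Jul 9 1998.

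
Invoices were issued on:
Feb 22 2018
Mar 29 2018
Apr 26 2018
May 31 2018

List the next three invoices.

Jun 28 2018, Jul 26 2018, Aug 30 2018

These are Thursdays with 35, 28, 35-day gaps.
Each is the final Thursday of its month — Mar 29 2018 is past the 28th, so '4th Thursday' doesn't fit.
Last Thursday of June 2018: Jun 28 2018.
Last Thursday of July 2018: Jul 26 2018.
Last Thursday of August 2018: Aug 30 2018.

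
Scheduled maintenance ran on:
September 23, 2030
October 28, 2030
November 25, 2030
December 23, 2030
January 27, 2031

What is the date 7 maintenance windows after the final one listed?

All dates are Mondays, 35, 28, 28, 35 days apart.
Specifically, the 4th Monday of each month.
4th Monday of February 2031: February 24, 2031.
March 2031 — 4th Monday is March 24, 2031.
4th Monday of April 2031: April 28, 2031.
4th Monday of May 2031: May 26, 2031.
June 2031 — 4th Monday is June 23, 2031.
4th Monday of July 2031: July 28, 2031.
August 2031 — 4th Monday is August 25, 2031.

August 25, 2031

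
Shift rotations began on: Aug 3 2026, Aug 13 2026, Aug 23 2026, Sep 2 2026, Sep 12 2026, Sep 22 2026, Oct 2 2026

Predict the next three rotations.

Oct 12 2026, Oct 22 2026, Nov 1 2026

Every event comes 10 days after the last (10, 10, 10, 10, 10, 10).
Oct 2 2026 + 10 days = Oct 12 2026.
Oct 12 2026 + 10 days = Oct 22 2026.
Oct 22 2026 + 10 days = Nov 1 2026.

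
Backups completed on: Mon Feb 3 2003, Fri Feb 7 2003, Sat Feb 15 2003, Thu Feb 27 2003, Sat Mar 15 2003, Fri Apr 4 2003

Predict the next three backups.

Mon Apr 28 2003, Mon May 26 2003, Fri Jun 27 2003

The spacing grows by 4 each time: 4, 8, 12, 16, 20 days.
Next gap: 24 days. Fri Apr 4 2003 + 24 days = Mon Apr 28 2003.
Next gap: 28 days. Mon Apr 28 2003 + 28 days = Mon May 26 2003.
Next gap: 32 days. Mon May 26 2003 + 32 days = Fri Jun 27 2003.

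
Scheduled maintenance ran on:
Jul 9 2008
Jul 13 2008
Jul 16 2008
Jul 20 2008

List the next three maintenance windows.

Jul 23 2008, Jul 27 2008, Jul 30 2008

The gap pattern 4, 3, 4 repeats every 2 events.
These are the Wednesdays and Sundays of each week.
The following Wednesday is Jul 23 2008.
The following Sunday is Jul 27 2008.
The following Wednesday is Jul 30 2008.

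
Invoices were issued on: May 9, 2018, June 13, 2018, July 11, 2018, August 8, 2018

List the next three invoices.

September 12, 2018; October 10, 2018; November 14, 2018

Gaps: 35, 28, 28 days — a mix of 28 and 35. Every date is a Wednesday.
Each is the 2nd Wednesday of its month.
2nd Wednesday of September 2018: September 12, 2018.
October 2018 — 2nd Wednesday is October 10, 2018.
November 2018 — 2nd Wednesday is November 14, 2018.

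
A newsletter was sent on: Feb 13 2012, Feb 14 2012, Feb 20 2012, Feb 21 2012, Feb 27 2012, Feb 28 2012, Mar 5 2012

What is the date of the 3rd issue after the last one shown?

Mar 13 2012

The gap pattern 1, 6, 1, 6, 1, 6 repeats every 2 events.
These are the Mondays and Tuesdays of each week.
The following Tuesday is Mar 6 2012.
The following Monday is Mar 12 2012.
The following Tuesday is Mar 13 2012.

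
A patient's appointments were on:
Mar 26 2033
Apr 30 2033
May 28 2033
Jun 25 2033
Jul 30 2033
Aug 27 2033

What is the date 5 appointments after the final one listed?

These are Saturdays with 35, 28, 28, 35, 28-day gaps.
Each is the final Saturday of its month — Apr 30 2033 is past the 28th, so '4th Saturday' doesn't fit.
September 2033 ends with Saturday Sep 24 2033.
Last Saturday of October 2033: Oct 29 2033.
November 2033 ends with Saturday Nov 26 2033.
December 2033 ends with Saturday Dec 31 2033.
Last Saturday of January 2034: Jan 28 2034.

Jan 28 2034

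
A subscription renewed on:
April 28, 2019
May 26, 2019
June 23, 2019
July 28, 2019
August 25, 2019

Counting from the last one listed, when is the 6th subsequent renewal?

February 23, 2020

Gaps: 28, 28, 35, 28 days — a mix of 28 and 35. Every date is a Sunday.
Each is the 4th Sunday of its month.
September 2019 — 4th Sunday is September 22, 2019.
4th Sunday of October 2019: October 27, 2019.
November 2019 — 4th Sunday is November 24, 2019.
December 2019 — 4th Sunday is December 22, 2019.
4th Sunday of January 2020: January 26, 2020.
February 2020 — 4th Sunday is February 23, 2020.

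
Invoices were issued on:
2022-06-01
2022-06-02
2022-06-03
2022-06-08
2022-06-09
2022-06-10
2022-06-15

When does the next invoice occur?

Every event lands on a Wednesday or Thursday or Friday (gaps cycle 1, 1, 5, 1, 1, 5).
So the schedule is: every Wednesday, Thursday and Friday.
Next Thursday: 2022-06-16.

2022-06-16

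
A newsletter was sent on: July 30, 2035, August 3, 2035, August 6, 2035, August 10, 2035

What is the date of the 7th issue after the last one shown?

September 3, 2035

Every event lands on a Monday or Friday (gaps cycle 4, 3, 4).
So the schedule is: every Monday and Friday.
The following Monday is August 13, 2035.
The following Friday is August 17, 2035.
Next Monday: August 20, 2035.
The following Friday is August 24, 2035.
Next Monday: August 27, 2035.
The following Friday is August 31, 2035.
The following Monday is September 3, 2035.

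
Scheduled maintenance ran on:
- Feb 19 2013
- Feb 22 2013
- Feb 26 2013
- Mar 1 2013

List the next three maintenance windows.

Mar 5 2013, Mar 8 2013, Mar 12 2013

Every event lands on a Tuesday or Friday (gaps cycle 3, 4, 3).
So the schedule is: every Tuesday and Friday.
Next Tuesday: Mar 5 2013.
Next Friday: Mar 8 2013.
Next Tuesday: Mar 12 2013.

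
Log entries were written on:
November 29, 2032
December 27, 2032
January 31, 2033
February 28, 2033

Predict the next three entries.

March 28, 2033; April 25, 2033; May 30, 2033

Every date is a Monday; gaps 28, 35, 28 days.
Each is the last Monday of its month (at least one falls on the 29th or later, ruling out '4th Monday').
March 2033 ends with Monday March 28, 2033.
Last Monday of April 2033: April 25, 2033.
Last Monday of May 2033: May 30, 2033.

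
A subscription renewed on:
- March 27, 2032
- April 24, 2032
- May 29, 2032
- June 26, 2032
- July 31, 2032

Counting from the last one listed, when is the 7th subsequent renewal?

These are Saturdays with 28, 35, 28, 35-day gaps.
Each is the final Saturday of its month — May 29, 2032 is past the 28th, so '4th Saturday' doesn't fit.
Last Saturday of August 2032: August 28, 2032.
September 2032 ends with Saturday September 25, 2032.
October 2032 ends with Saturday October 30, 2032.
November 2032 ends with Saturday November 27, 2032.
December 2032 ends with Saturday December 25, 2032.
Last Saturday of January 2033: January 29, 2033.
February 2033 ends with Saturday February 26, 2033.

February 26, 2033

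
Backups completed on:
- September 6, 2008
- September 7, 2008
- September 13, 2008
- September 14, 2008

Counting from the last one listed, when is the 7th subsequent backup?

October 11, 2008

The gap pattern 1, 6, 1 repeats every 2 events.
These are the Saturdays and Sundays of each week.
The following Saturday is September 20, 2008.
The following Sunday is September 21, 2008.
The following Saturday is September 27, 2008.
Next Sunday: September 28, 2008.
Next Saturday: October 4, 2008.
Next Sunday: October 5, 2008.
Next Saturday: October 11, 2008.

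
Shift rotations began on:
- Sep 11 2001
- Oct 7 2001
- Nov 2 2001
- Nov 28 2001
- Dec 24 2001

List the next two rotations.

Gaps between consecutive events: 26, 26, 26, 26 days — a constant 26-day interval.
Dec 24 2001 + 26 days = Jan 19 2002.
Jan 19 2002 + 26 days = Feb 14 2002.

Jan 19 2002, Feb 14 2002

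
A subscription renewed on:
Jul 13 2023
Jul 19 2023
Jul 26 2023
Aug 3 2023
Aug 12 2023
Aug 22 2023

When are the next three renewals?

Gaps: 6, 7, 8, 9, 10 days — each gap is 1 larger than the previous one.
Next gap: 11 days. Aug 22 2023 + 11 days = Sep 2 2023.
Next gap: 12 days. Sep 2 2023 + 12 days = Sep 14 2023.
Next gap: 13 days. Sep 14 2023 + 13 days = Sep 27 2023.

Sep 2 2023, Sep 14 2023, Sep 27 2023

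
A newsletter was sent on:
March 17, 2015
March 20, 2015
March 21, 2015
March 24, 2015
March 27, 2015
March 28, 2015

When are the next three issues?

March 31, 2015; April 3, 2015; April 4, 2015

The gap pattern 3, 1, 3, 3, 1 repeats every 3 events.
These are the Tuesdays, Fridays and Saturdays of each week.
The following Tuesday is March 31, 2015.
Next Friday: April 3, 2015.
Next Saturday: April 4, 2015.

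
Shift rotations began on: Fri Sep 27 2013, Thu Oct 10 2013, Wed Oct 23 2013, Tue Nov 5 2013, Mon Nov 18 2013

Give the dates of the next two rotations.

The spacing is 13, 13, 13, 13 days — always 13 days.
Mon Nov 18 2013 + 13 days = Sun Dec 1 2013.
Sun Dec 1 2013 + 13 days = Sat Dec 14 2013.

Sun Dec 1 2013, Sat Dec 14 2013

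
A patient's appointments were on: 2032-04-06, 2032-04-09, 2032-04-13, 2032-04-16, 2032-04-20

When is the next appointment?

2032-04-23

Every event lands on a Tuesday or Friday (gaps cycle 3, 4, 3, 4).
So the schedule is: every Tuesday and Friday.
The following Friday is 2032-04-23.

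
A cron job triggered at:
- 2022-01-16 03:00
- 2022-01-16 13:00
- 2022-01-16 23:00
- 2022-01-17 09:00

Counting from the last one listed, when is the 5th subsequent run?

2022-01-19 11:00

Spacing: 10, 10, 10 h — constant 10 h.
2022-01-17 09:00 + 10 h = 2022-01-17 19:00.
2022-01-17 19:00 + 10 h = 2022-01-18 05:00.
2022-01-18 05:00 + 10 h = 2022-01-18 15:00.
2022-01-18 15:00 + 10 h = 2022-01-19 01:00.
2022-01-19 01:00 + 10 h = 2022-01-19 11:00.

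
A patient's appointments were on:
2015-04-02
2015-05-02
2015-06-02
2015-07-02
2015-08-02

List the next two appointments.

The day-of-month is always 2 (30, 31, 30, 31 days between events).
So this recurs on the 2nd of each month.
September 2015: 2015-09-02.
October 2015: 2015-10-02.

2015-09-02, 2015-10-02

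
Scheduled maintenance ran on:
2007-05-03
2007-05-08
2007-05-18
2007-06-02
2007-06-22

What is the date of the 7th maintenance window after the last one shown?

2008-03-28

Gaps: 5, 10, 15, 20 days — each gap is 5 larger than the previous one.
Next gap: 25 days. 2007-06-22 + 25 days = 2007-07-17.
Next gap: 30 days. 2007-07-17 + 30 days = 2007-08-16.
Next gap: 35 days. 2007-08-16 + 35 days = 2007-09-20.
Next gap: 40 days. 2007-09-20 + 40 days = 2007-10-30.
Next gap: 45 days. 2007-10-30 + 45 days = 2007-12-14.
Next gap: 50 days. 2007-12-14 + 50 days = 2008-02-02.
Next gap: 55 days. 2008-02-02 + 55 days = 2008-03-28.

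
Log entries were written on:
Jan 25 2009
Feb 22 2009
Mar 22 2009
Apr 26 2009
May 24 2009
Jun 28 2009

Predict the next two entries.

Jul 26 2009, Aug 23 2009

These are Sundays at 28- or 35-day spacing (28, 28, 35, 28, 35).
The pattern: 4th Sunday of the month.
July 2009 — 4th Sunday is Jul 26 2009.
August 2009 — 4th Sunday is Aug 23 2009.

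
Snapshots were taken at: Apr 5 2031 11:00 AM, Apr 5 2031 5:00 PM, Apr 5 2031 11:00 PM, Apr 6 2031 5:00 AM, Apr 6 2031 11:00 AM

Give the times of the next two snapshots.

Gaps: 6, 6, 6, 6 hours — each event is 6 hours after the previous one.
Apr 6 2031 11:00 AM + 6 h = Apr 6 2031 5:00 PM.
Apr 6 2031 5:00 PM + 6 h = Apr 6 2031 11:00 PM.

Apr 6 2031 5:00 PM, Apr 6 2031 11:00 PM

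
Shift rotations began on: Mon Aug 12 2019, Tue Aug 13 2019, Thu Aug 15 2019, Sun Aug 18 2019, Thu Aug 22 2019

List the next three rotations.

The spacing grows by 1 each time: 1, 2, 3, 4 days.
Next gap: 5 days. Thu Aug 22 2019 + 5 days = Tue Aug 27 2019.
Next gap: 6 days. Tue Aug 27 2019 + 6 days = Mon Sep 2 2019.
Next gap: 7 days. Mon Sep 2 2019 + 7 days = Mon Sep 9 2019.

Tue Aug 27 2019, Mon Sep 2 2019, Mon Sep 9 2019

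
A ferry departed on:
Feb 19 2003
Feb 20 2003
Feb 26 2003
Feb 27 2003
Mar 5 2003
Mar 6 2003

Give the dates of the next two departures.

Mar 12 2003, Mar 13 2003

Every event lands on a Wednesday or Thursday (gaps cycle 1, 6, 1, 6, 1).
So the schedule is: every Wednesday and Thursday.
Next Wednesday: Mar 12 2003.
Next Thursday: Mar 13 2003.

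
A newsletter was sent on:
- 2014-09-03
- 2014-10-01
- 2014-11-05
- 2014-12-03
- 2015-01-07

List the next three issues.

2015-02-04, 2015-03-04, 2015-04-01

Gaps: 28, 35, 28, 35 days — a mix of 28 and 35. Every date is a Wednesday.
Each is the 1st Wednesday of its month.
February 2015 — 1st Wednesday is 2015-02-04.
1st Wednesday of March 2015: 2015-03-04.
1st Wednesday of April 2015: 2015-04-01.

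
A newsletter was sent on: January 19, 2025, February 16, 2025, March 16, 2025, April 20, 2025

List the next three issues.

These are Sundays at 28- or 35-day spacing (28, 28, 35).
The pattern: 3rd Sunday of the month.
3rd Sunday of May 2025: May 18, 2025.
June 2025 — 3rd Sunday is June 15, 2025.
3rd Sunday of July 2025: July 20, 2025.

May 18, 2025; June 15, 2025; July 20, 2025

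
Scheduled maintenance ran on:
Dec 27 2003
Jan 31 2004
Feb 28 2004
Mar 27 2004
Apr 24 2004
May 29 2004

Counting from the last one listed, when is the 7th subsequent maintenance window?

All Saturdays; the gaps (35, 28, 28, 28, 35) vary with month length.
This is the last Saturday of each month.
June 2004 ends with Saturday Jun 26 2004.
Last Saturday of July 2004: Jul 31 2004.
Last Saturday of August 2004: Aug 28 2004.
September 2004 ends with Saturday Sep 25 2004.
Last Saturday of October 2004: Oct 30 2004.
November 2004 ends with Saturday Nov 27 2004.
December 2004 ends with Saturday Dec 25 2004.

Dec 25 2004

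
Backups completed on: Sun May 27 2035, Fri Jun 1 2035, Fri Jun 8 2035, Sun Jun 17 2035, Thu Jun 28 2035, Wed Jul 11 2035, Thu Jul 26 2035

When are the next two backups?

Sun Aug 12 2035, Fri Aug 31 2035

The spacing grows by 2 each time: 5, 7, 9, 11, 13, 15 days.
Next gap: 17 days. Thu Jul 26 2035 + 17 days = Sun Aug 12 2035.
Next gap: 19 days. Sun Aug 12 2035 + 19 days = Fri Aug 31 2035.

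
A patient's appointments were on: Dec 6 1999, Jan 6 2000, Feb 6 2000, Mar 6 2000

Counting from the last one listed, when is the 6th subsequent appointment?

Sep 6 2000

Gaps: 31, 31, 29 days — not constant. Every event is on the 6th of the month.
Pattern: the 6th of each month.
Next: April 2000 → Apr 6 2000.
May 2000: May 6 2000.
June 2000: Jun 6 2000.
Next: July 2000 → Jul 6 2000.
Next: August 2000 → Aug 6 2000.
Next: September 2000 → Sep 6 2000.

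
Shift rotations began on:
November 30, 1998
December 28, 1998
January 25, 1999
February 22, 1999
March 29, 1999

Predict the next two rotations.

April 26, 1999; May 31, 1999

These are Mondays with 28, 28, 28, 35-day gaps.
Each is the final Monday of its month — November 30, 1998 is past the 28th, so '4th Monday' doesn't fit.
Last Monday of April 1999: April 26, 1999.
Last Monday of May 1999: May 31, 1999.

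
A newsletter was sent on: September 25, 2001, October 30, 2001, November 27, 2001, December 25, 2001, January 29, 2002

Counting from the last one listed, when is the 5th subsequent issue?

June 25, 2002

Every date is a Tuesday; gaps 35, 28, 28, 35 days.
Each is the last Tuesday of its month (at least one falls on the 29th or later, ruling out '4th Tuesday').
Last Tuesday of February 2002: February 26, 2002.
Last Tuesday of March 2002: March 26, 2002.
April 2002 ends with Tuesday April 30, 2002.
May 2002 ends with Tuesday May 28, 2002.
Last Tuesday of June 2002: June 25, 2002.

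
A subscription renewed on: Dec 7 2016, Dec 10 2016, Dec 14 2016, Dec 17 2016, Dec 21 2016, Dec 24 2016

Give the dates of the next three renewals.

Dec 28 2016, Dec 31 2016, Jan 4 2017

Gaps: 3, 4, 3, 4, 3 days — not constant, but cyclic with period 2.
The events fall on every Wednesday and Saturday.
Next Wednesday: Dec 28 2016.
The following Saturday is Dec 31 2016.
Next Wednesday: Jan 4 2017.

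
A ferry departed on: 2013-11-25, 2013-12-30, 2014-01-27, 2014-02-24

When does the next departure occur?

2014-03-31

Every date is a Monday; gaps 35, 28, 28 days.
Each is the last Monday of its month (at least one falls on the 29th or later, ruling out '4th Monday').
March 2014 ends with Monday 2014-03-31.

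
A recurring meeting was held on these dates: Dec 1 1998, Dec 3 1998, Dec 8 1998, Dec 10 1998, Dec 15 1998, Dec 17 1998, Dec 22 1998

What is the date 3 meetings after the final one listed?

Dec 31 1998

Gaps: 2, 5, 2, 5, 2, 5 days — not constant, but cyclic with period 2.
The events fall on every Tuesday and Thursday.
Next Thursday: Dec 24 1998.
Next Tuesday: Dec 29 1998.
Next Thursday: Dec 31 1998.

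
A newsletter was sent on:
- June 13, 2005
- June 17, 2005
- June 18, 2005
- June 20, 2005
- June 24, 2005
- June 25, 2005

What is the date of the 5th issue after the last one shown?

July 8, 2005

Gaps: 4, 1, 2, 4, 1 days — not constant, but cyclic with period 3.
The events fall on every Monday, Friday and Saturday.
The following Monday is June 27, 2005.
The following Friday is July 1, 2005.
Next Saturday: July 2, 2005.
The following Monday is July 4, 2005.
The following Friday is July 8, 2005.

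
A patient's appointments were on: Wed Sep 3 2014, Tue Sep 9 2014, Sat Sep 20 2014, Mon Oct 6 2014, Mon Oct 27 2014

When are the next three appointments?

Sat Nov 22 2014, Tue Dec 23 2014, Wed Jan 28 2015

The spacing grows by 5 each time: 6, 11, 16, 21 days.
Next gap: 26 days. Mon Oct 27 2014 + 26 days = Sat Nov 22 2014.
Next gap: 31 days. Sat Nov 22 2014 + 31 days = Tue Dec 23 2014.
Next gap: 36 days. Tue Dec 23 2014 + 36 days = Wed Jan 28 2015.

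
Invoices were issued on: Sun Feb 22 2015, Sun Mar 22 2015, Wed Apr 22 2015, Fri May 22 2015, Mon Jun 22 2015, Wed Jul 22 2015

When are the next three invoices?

Sat Aug 22 2015, Tue Sep 22 2015, Thu Oct 22 2015

The day-of-month is always 22 (28, 31, 30, 31, 30 days between events).
So this recurs on the 22nd of each month.
Next: August 2015 → Sat Aug 22 2015.
Next: September 2015 → Tue Sep 22 2015.
October 2015: Thu Oct 22 2015.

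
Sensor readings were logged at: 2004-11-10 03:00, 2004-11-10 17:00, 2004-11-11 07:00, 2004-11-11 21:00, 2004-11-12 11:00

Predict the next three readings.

The interval is a steady 14 hours (14, 14, 14, 14).
2004-11-12 11:00 + 14 h = 2004-11-13 01:00.
2004-11-13 01:00 + 14 h = 2004-11-13 15:00.
2004-11-13 15:00 + 14 h = 2004-11-14 05:00.

2004-11-13 01:00, 2004-11-13 15:00, 2004-11-14 05:00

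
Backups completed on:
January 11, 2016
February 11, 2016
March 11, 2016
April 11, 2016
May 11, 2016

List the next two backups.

The day-of-month is always 11 (31, 29, 31, 30 days between events).
So this recurs on the 11th of each month.
Next: June 2016 → June 11, 2016.
Next: July 2016 → July 11, 2016.

June 11, 2016; July 11, 2016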